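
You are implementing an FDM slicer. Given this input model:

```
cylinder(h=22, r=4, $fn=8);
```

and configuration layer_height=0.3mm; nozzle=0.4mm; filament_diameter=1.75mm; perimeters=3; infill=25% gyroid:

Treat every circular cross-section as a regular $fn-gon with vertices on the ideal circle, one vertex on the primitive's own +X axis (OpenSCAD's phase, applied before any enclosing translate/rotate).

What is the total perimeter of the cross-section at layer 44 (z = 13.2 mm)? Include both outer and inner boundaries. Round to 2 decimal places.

At z = 13.2 mm: the r=4 cylinder gives a regular 8-gon of circumradius 4 (constant along its height) (perimeter = 2·8·4.000·sin(180°/8) = 24.49 mm). Overall, the cross-section is a single solid region. Total boundary length (outer) = 24.49 mm.

24.49 mm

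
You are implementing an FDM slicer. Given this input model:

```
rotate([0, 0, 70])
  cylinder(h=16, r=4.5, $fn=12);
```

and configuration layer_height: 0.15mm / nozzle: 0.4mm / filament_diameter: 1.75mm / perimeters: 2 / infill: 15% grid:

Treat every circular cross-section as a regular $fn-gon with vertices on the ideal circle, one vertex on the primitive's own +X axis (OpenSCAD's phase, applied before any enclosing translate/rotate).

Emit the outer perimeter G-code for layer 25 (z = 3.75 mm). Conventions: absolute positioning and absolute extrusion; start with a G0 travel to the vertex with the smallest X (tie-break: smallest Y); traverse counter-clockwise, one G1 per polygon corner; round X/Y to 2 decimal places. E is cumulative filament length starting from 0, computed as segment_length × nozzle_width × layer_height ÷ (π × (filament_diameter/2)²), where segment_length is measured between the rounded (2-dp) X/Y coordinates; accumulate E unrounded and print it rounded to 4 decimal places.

G0 X-4.43 Y-0.78 Z3.75
G1 X-3.45 Y-2.89 E0.0580
G1 X-1.54 Y-4.23 E0.1162
G1 X0.78 Y-4.43 E0.1743
G1 X2.89 Y-3.45 E0.2324
G1 X4.23 Y-1.54 E0.2906
G1 X4.43 Y0.78 E0.3486
G1 X3.45 Y2.89 E0.4067
G1 X1.54 Y4.23 E0.4649
G1 X-0.78 Y4.43 E0.5230
G1 X-2.89 Y3.45 E0.5810
G1 X-4.23 Y1.54 E0.6392
G1 X-4.43 Y-0.78 E0.6973

At z = 3.75 mm: the r=4.5 cylinder gives a regular 12-gon of circumradius 4.5 (constant along its height); (rotated 70° about Z; rotation is an isometry so areas/perimeters/island counts are preserved). The outline is a single polygon with 12 vertices. Extrusion per mm of travel: 0.4 × 0.15 / (π × 0.875²) = 0.024945. Accumulating E over each segment gives final E = 0.6973.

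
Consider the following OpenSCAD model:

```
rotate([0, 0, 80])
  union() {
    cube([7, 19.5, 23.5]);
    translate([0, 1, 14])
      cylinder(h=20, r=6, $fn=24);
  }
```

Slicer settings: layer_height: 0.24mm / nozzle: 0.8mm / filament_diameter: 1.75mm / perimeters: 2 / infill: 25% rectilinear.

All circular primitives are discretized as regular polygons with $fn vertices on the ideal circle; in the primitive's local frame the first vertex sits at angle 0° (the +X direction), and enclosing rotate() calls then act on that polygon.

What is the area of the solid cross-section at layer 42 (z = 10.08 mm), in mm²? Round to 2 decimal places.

At z = 10.08 mm: the cube is present — its section is the full 7×19.5 rectangle (area 136.50 mm²); the cylinder at (0, 1) is absent (z outside [14, 34]); Merging all regions: only the 7×19.5 cube is present, so the union is just that shape — area = 136.50 mm²; (rotated 80° about Z; rotation is an isometry so areas/perimeters/island counts are preserved). Overall, the cross-section is a single solid region. Net area = 136.50 mm².

136.50 mm²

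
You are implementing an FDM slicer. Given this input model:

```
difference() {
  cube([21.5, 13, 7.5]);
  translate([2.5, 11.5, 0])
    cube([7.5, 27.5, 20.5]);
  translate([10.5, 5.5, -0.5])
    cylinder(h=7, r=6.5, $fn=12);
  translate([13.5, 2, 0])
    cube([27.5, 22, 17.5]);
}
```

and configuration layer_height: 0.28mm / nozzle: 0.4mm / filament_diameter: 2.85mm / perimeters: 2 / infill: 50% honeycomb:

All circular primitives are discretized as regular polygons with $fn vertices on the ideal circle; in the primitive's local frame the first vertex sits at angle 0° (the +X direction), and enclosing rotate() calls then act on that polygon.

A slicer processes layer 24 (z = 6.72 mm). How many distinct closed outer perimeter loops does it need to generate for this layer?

At z = 6.72 mm: the cube (footprint 21.5×13) is included at this height; the 7.5×27.5 cube at (2.5, 11.5) contributes its full rectangle; the cylinder at (10.5, 5.5) is not intersected at this z (z outside [-0.5, 6.5]); the 27.5×22 cube at (13.5, 2) contributes its full rectangle; After the difference (first − rest): starting from the 21.5×13 cube, the 7.5×27.5 cube at (2.5, 11.5) partially overlaps it — only the 11.25 mm² overlap (of its 206.25 mm²) is removed, clipping the outline; the 27.5×22 cube at (13.5, 2) partially overlaps it — only the 88.00 mm² overlap (of its 605.00 mm²) is removed, clipping the outline — 1 connected region. The result has 1 disconnected region.

1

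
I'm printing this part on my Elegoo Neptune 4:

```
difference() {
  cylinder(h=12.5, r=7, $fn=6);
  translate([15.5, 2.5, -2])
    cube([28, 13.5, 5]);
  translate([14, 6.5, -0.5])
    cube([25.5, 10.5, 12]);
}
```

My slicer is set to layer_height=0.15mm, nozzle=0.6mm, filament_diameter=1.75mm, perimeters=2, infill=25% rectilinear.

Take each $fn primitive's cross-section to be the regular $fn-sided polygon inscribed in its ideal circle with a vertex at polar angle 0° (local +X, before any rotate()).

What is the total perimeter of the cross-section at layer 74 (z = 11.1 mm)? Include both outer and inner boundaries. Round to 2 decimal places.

At z = 11.1 mm: the r=7 cylinder contributes a regular 6-gon of circumradius 7 (perimeter = 2·6·7.000·sin(180°/6) = 42.00 mm); the cube at (15.5, 2.5) is not intersected at this z (z outside [-2, 3]); the cube at (14, 6.5) (footprint 25.5×10.5) is included at this height (perimeter 72.00 mm); Subtracting the remaining from the first: starting from the r=7 cylinder, the 25.5×10.5 cube at (14, 6.5) misses the remaining region (no effect) — boundary = 42.00 mm. Overall, the cross-section is a single solid region. Total boundary length (outer) = 42.00 mm.

42.00 mm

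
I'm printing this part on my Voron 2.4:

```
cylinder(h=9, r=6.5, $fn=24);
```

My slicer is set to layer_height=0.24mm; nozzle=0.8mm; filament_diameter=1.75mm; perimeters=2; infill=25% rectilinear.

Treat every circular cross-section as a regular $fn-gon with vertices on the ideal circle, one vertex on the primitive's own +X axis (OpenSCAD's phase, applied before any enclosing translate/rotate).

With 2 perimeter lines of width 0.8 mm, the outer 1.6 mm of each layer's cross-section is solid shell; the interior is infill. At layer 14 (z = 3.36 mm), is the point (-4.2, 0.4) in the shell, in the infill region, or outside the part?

At z = 3.36 mm: the cylinder: section is a regular 24-gon, circumradius r=6.5. Overall, the cross-section is a single solid region. The nearest boundary edge runs (-6.28, 1.68)→(-6.50, 0.00); distance from the point to it = 2.23 mm. The point is inside the cross-section and 2.23 mm from the nearest boundary — more than the 1.6 mm shell width (2 × 0.8), so it's in the infill interior.

infill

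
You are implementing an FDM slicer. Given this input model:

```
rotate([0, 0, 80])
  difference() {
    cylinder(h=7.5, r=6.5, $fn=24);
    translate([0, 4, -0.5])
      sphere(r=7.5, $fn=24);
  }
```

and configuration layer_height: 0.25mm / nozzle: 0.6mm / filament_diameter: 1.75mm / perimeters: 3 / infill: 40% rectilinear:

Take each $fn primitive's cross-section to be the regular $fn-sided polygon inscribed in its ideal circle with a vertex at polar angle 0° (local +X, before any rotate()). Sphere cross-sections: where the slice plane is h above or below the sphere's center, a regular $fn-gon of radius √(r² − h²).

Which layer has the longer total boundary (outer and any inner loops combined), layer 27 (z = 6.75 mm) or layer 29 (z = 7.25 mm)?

Layer 27 (z = 6.75): the r=6.5 cylinder gives a regular 24-gon of circumradius 6.5 (constant along its height) (perimeter = 2·24·6.500·sin(180°/24) = 40.72 mm); the r=7.5 sphere at (0, 4) slices to a regular 24-gon of circumradius 1.920 (√(r²−h²) with h=7.25 from center) (perimeter = 2·24·1.920·sin(180°/24) = 12.03 mm); Subtracting the remaining from the first: starting from the r=6.5 cylinder, the r=7.5 sphere at (0, 4) lies wholly inside it (removes its full 11.45 mm² and its 12.03 mm outline becomes a hole wall) — boundary (outer + 1 inner loop) = 52.76 mm; (rotated 80° about Z; rotation is an isometry so areas/perimeters/island counts are preserved). So its perimeter = 52.76 mm. Layer 29 (z = 7.25): the r=6.5 cylinder gives a regular 24-gon of circumradius 6.5 (constant along its height) (perimeter = 2·24·6.500·sin(180°/24) = 40.72 mm); the sphere at (0, 4) is not intersected at this z (|z−center|=7.750 > r=7.5); Taking the first minus the rest: none of the subtracted shapes is present at this height, so the r=6.5 cylinder is unchanged — boundary = 40.72 mm; (whole slice rotated 80° about Z — lengths, areas and connectivity unchanged). So its perimeter = 40.72 mm. Layer 27 is larger (52.76 vs 40.72 mm).

layer 27 (z = 6.75 mm)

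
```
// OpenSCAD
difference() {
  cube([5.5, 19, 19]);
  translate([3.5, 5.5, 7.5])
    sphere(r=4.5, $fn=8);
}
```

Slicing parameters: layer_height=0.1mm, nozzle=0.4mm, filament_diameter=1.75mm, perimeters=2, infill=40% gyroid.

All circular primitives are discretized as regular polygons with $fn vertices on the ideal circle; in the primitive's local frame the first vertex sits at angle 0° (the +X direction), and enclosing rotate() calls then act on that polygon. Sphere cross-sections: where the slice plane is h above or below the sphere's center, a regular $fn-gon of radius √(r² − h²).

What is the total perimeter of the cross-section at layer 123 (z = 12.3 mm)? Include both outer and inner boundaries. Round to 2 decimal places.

At z = 12.3 mm: the 5.5×19 cube contributes its full rectangle (perimeter 49.00 mm); the sphere at (3.5, 5.5) is not intersected at this z (|z−center|=4.800 > r=4.5); Subtracting the remaining from the first: none of the subtracted shapes is present at this height, so the 5.5×19 cube is unchanged — boundary = 49.00 mm. Overall, the cross-section is a single solid region. Total boundary length (outer) = 49.00 mm.

49.00 mm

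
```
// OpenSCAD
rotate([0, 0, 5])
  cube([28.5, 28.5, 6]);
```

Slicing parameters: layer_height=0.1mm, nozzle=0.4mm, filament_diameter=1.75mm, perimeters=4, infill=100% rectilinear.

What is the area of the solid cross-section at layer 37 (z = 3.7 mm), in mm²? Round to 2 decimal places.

812.25 mm²

At z = 3.7 mm: the cube is present — its section is the full 28.5×28.5 rectangle (area 812.25 mm²); (rotated 5° about Z; rotation is an isometry so areas/perimeters/island counts are preserved). Overall, the cross-section is a single solid region. Net area = 812.25 mm².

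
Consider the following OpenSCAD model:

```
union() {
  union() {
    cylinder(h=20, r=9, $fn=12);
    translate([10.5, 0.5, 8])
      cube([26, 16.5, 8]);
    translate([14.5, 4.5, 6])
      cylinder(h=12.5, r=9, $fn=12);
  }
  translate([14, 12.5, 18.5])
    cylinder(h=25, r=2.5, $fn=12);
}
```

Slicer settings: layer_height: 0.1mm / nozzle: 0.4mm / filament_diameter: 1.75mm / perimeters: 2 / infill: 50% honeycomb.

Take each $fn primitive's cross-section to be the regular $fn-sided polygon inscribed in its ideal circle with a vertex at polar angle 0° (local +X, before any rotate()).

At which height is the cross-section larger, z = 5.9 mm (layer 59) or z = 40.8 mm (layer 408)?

Layer 59 (z = 5.9): the r=9 cylinder contributes a regular 12-gon of circumradius 9 (area = (12/2)·9.000²·sin(360°/12) = 243.00 mm²); the cube at (10.5, 0.5) is not intersected at this z (z outside [8, 16]); the cylinder at (14.5, 4.5) is not intersected at this z (z outside [6, 18.5]); Taking the union: only the r=9 cylinder is present, so the union is just that shape — area = 243.00 mm²; the cylinder at (14, 12.5) is not intersected at this z (z outside [18.5, 43.5]); Combining (union): only that combined region is present, so the union is just that shape — area = 243.00 mm². So its area = 243.00 mm². Layer 408 (z = 40.8): the cylinder is not intersected at this z (z outside [0, 20]); the cube at (10.5, 0.5) is absent (z outside [8, 16]); the cylinder at (14.5, 4.5) does not reach this height (z outside [6, 18.5]); Taking the union: nothing is present at this height; the r=2.5 cylinder at (14, 12.5) contributes a regular 12-gon of circumradius 2.5 (area = (12/2)·2.500²·sin(360°/12) = 18.75 mm²); Combining (union): only the r=2.5 cylinder at (14, 12.5) is present, so the union is just that shape — area = 18.75 mm². So its area = 18.75 mm². Layer 59 is larger (243.00 vs 18.75 mm²).

layer 59 (z = 5.9 mm)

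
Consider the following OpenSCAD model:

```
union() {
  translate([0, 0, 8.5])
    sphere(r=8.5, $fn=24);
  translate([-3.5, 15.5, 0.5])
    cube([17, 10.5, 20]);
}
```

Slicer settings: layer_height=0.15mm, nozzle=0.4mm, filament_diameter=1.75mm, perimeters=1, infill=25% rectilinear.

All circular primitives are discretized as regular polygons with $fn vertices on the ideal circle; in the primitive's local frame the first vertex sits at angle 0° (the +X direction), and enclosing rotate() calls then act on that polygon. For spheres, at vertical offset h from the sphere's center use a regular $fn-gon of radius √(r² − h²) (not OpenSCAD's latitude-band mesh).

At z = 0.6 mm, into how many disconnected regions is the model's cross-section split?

2

At z = 0.6 mm: the sphere: section is a regular 24-gon, circumradius = √(r²−h²) = √(8.5²−7.9²) = 3.137; the cube at (-3.5, 15.5) (footprint 17×10.5) is included at this height; Combining (union): the 2 present regions are separate (no shared area or edge), so areas and boundary lengths simply add and each stays a separate island — 2 connected regions. The result has 2 disconnected regions.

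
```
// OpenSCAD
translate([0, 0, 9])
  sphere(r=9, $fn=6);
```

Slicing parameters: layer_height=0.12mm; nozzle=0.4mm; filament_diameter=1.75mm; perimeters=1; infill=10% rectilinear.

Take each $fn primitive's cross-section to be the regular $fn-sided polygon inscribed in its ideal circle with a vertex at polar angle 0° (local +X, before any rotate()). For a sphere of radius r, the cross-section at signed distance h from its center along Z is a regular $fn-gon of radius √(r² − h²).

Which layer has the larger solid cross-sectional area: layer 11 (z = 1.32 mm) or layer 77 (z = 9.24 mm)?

layer 77 (z = 9.24 mm)

Layer 11 (z = 1.32): the r=9 sphere contributes a regular 6-gon of circumradius √(9²−7.68²) = 4.692 (area = (6/2)·4.692²·sin(360°/6) = 57.20 mm²). So its area = 57.20 mm². Layer 77 (z = 9.24): the r=9 sphere contributes a regular 6-gon of circumradius √(9²−0.24²) = 8.997 (area = (6/2)·8.997²·sin(360°/6) = 210.29 mm²). So its area = 210.29 mm². Layer 77 is larger (210.29 vs 57.20 mm²).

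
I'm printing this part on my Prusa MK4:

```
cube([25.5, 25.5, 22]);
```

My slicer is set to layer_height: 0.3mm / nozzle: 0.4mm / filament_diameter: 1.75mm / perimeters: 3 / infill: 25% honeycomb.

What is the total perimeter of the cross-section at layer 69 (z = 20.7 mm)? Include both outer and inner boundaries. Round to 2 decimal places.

102.00 mm

At z = 20.7 mm: the 25.5×25.5 cube contributes its full rectangle (perimeter 102.00 mm). Overall, the cross-section is a single solid region. Total boundary length (outer) = 102.00 mm.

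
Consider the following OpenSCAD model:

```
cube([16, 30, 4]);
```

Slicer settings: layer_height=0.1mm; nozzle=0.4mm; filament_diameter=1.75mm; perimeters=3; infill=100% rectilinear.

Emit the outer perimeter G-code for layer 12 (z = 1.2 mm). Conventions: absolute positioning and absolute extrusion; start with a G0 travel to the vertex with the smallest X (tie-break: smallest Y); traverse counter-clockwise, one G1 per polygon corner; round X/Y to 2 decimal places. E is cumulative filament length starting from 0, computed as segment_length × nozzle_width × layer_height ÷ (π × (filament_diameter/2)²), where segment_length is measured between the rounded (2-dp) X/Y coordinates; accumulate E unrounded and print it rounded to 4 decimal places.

At z = 1.2 mm: the cube is present — its section is the full 16×30 rectangle. The outline is a single polygon with 4 vertices. Extrusion per mm of travel: 0.4 × 0.1 / (π × 0.875²) = 0.016630. Accumulating E over each segment gives final E = 1.5300.

G0 X0.00 Y0.00 Z1.20
G1 X16.00 Y0.00 E0.2661
G1 X16.00 Y30.00 E0.7650
G1 X0.00 Y30.00 E1.0311
G1 X0.00 Y0.00 E1.5300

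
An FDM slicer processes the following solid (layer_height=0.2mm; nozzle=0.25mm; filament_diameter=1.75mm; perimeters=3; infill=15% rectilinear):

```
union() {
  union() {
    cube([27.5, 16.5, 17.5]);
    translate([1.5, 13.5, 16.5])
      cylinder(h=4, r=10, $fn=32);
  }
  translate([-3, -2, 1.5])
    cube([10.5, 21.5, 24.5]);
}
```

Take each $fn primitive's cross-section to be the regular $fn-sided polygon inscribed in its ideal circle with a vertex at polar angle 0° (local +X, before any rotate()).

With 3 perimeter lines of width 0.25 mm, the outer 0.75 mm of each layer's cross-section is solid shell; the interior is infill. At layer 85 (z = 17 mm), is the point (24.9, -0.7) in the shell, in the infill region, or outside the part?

outside

At z = 17 mm: the cube (footprint 27.5×16.5) is included at this height; the r=10 cylinder at (1.5, 13.5) contributes a regular 32-gon of circumradius 10; Merging all regions: the regions partially overlap (shared area 126.87 mm²), so overlapping operands fuse into one piece — 1 connected region; the cube at (-3, -2) is present — its section is the full 10.5×21.5 rectangle; Taking the union: the regions partially overlap (shared area 192.65 mm²), so overlapping operands fuse into one piece — 1 connected region. Overall, the cross-section is a single solid region. The nearest boundary edge runs (27.50, 0.00)→(7.50, 0.00); distance from the point to it = 0.70 mm. The point is not inside any of the regions above, so it lies outside the cross-section (0.70 mm from the nearest boundary).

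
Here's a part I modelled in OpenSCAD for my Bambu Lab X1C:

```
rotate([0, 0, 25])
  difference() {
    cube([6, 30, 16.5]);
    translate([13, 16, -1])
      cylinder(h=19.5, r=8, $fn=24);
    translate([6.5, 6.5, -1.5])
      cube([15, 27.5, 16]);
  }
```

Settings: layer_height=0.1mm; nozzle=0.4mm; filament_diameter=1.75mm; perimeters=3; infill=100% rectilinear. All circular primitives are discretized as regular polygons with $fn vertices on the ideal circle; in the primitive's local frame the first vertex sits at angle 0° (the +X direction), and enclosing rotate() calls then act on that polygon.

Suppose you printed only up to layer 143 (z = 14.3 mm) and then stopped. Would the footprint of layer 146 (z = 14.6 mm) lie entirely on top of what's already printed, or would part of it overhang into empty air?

entirely on top

Compare the two slices. At z = 14.3: the 6×30 cube contributes its full rectangle (area 180.00 mm²); the r=8 cylinder at (13, 16) contributes a regular 24-gon of circumradius 8 (area = (24/2)·8.000²·sin(360°/24) = 198.77 mm²); the cube at (6.5, 6.5) is present — its section is the full 15×27.5 rectangle (area 412.50 mm²); After the difference (first − rest): starting from the 6×30 cube (180.00 mm²), the r=8 cylinder at (13, 16) partially overlaps it — only the 4.85 mm² overlap (of its 198.77 mm²) is removed, clipping the outline; the 15×27.5 cube at (6.5, 6.5) misses the remaining region (no effect) — area = 175.15 mm²; (rotated 25° about Z; rotation is an isometry so areas/perimeters/island counts are preserved). At z = 14.6: the 6×30 cube contributes its full rectangle (area 180.00 mm²); the r=8 cylinder at (13, 16) contributes a regular 24-gon of circumradius 8 (area = (24/2)·8.000²·sin(360°/24) = 198.77 mm²); the cube at (6.5, 6.5) does not reach this height (z outside [-1.5, 14.5]); Subtracting the remaining from the first: starting from the 6×30 cube (180.00 mm²), the r=8 cylinder at (13, 16) partially overlaps it — only the 4.85 mm² overlap (of its 198.77 mm²) is removed, clipping the outline — area = 175.15 mm²; (whole slice rotated 25° about Z — lengths, areas and connectivity unchanged). Checking containment: the cross-section at z = 14.6 is a subset of the cross-section at z = 14.3.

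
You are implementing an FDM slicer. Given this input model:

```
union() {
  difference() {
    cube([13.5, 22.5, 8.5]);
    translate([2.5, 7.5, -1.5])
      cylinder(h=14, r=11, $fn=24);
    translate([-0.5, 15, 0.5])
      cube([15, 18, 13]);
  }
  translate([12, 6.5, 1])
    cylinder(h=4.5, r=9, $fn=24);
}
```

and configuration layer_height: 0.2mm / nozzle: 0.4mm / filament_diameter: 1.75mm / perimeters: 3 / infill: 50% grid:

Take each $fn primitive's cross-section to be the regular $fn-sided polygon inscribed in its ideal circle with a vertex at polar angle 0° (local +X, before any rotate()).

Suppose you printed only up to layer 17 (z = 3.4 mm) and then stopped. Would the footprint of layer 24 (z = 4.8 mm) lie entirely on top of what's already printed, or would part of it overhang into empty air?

Compare the two slices. At z = 3.4: the 13.5×22.5 cube contributes its full rectangle (area 303.75 mm²); the cylinder at (2.5, 7.5): section is a regular 24-gon, circumradius r=11 (area = (24/2)·11.000²·sin(360°/24) = 375.81 mm²); the cube at (-0.5, 15) is present — its section is the full 15×18 rectangle (area 270.00 mm²); Subtracting the remaining from the first: starting from the 13.5×22.5 cube (303.75 mm²), the r=11 cylinder at (2.5, 7.5) partially overlaps it — only the 214.82 mm² overlap (of its 375.81 mm²) is removed, clipping the outline; the 15×18 cube at (-0.5, 15) partially overlaps it — only the 73.99 mm² overlap (of its 270.00 mm²) is removed, clipping the outline — area = 14.94 mm²; the r=9 cylinder at (12, 6.5) contributes a regular 24-gon of circumradius 9 (area = (24/2)·9.000²·sin(360°/24) = 251.57 mm²); Combining (union): that combined region lies entirely inside the r=9 cylinder at (12, 6.5), so the union is just the r=9 cylinder at (12, 6.5) — area = 251.57 mm². At z = 4.8: the cube is present — its section is the full 13.5×22.5 rectangle (area 303.75 mm²); the r=11 cylinder at (2.5, 7.5) gives a regular 24-gon of circumradius 11 (constant along its height) (area = (24/2)·11.000²·sin(360°/24) = 375.81 mm²); the 15×18 cube at (-0.5, 15) contributes its full rectangle (area 270.00 mm²); Subtracting the remaining from the first: starting from the 13.5×22.5 cube (303.75 mm²), the r=11 cylinder at (2.5, 7.5) partially overlaps it — only the 214.82 mm² overlap (of its 375.81 mm²) is removed, clipping the outline; the 15×18 cube at (-0.5, 15) partially overlaps it — only the 73.99 mm² overlap (of its 270.00 mm²) is removed, clipping the outline — area = 14.94 mm²; the r=9 cylinder at (12, 6.5) contributes a regular 24-gon of circumradius 9 (area = (24/2)·9.000²·sin(360°/24) = 251.57 mm²); Taking the union: the result so far lies entirely inside the r=9 cylinder at (12, 6.5), so the union is just the r=9 cylinder at (12, 6.5) — area = 251.57 mm². Checking containment: the cross-section at z = 4.8 is a subset of the cross-section at z = 3.4.

entirely on top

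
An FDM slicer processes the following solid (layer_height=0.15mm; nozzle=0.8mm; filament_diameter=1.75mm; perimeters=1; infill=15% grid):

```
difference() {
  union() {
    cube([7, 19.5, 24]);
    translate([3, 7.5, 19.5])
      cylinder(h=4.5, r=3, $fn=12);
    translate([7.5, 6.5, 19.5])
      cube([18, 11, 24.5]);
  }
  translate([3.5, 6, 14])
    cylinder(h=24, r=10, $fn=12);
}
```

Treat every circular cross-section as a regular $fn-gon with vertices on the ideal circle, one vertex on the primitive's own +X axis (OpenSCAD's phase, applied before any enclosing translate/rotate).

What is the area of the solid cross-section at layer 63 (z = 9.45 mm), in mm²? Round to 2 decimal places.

At z = 9.45 mm: the 7×19.5 cube contributes its full rectangle (area 136.50 mm²); the cylinder at (3, 7.5) is not intersected at this z (z outside [19.5, 24]); the cube at (7.5, 6.5) is not intersected at this z (z outside [19.5, 44]); Combining (union): only the 7×19.5 cube is present, so the union is just that shape — area = 136.50 mm²; the cylinder at (3.5, 6) is not intersected at this z (z outside [14, 38]); Taking the first minus the rest: none of the subtracted shapes is present at this height, so that combined region is unchanged — area = 136.50 mm². Overall, the cross-section is a single solid region. Net area = 136.50 mm².

136.50 mm²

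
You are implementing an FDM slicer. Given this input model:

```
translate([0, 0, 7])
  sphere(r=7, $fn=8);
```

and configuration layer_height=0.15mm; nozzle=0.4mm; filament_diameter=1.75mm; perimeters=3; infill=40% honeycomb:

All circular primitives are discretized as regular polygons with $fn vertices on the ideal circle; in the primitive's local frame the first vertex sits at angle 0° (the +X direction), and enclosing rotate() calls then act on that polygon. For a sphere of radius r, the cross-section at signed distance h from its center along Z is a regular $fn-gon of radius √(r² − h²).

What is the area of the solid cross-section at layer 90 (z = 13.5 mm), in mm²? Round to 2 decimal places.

At z = 13.5 mm: the r=7 sphere slices to a regular 8-gon of circumradius 2.598 (√(r²−h²) with h=6.5 from center) (area = (8/2)·2.598²·sin(360°/8) = 19.09 mm²). Overall, the cross-section is a single solid region. Net area = 19.09 mm².

19.09 mm²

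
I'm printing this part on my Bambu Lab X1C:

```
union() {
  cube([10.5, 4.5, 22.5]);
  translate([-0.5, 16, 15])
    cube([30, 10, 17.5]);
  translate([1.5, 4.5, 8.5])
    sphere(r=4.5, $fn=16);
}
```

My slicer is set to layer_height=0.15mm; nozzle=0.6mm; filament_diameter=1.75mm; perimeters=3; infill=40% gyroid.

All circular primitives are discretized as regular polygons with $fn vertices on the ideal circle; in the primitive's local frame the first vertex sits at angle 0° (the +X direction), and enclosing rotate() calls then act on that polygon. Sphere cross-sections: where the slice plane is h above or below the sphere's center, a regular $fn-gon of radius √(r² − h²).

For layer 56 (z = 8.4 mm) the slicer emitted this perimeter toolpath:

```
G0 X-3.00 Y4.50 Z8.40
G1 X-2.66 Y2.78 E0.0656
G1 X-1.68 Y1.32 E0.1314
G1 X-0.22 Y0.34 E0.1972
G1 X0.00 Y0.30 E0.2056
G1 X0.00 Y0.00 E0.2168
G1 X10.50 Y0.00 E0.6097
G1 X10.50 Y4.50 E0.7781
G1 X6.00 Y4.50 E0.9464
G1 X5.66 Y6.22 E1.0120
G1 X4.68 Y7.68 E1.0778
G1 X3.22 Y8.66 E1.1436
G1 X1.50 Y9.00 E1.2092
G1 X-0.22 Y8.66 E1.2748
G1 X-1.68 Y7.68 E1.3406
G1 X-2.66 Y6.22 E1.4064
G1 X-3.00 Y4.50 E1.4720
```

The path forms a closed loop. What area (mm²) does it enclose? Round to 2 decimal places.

87.22 mm²

Apply the shoelace formula to the sequence of (X, Y) vertices; enclosed area = 87.22 mm².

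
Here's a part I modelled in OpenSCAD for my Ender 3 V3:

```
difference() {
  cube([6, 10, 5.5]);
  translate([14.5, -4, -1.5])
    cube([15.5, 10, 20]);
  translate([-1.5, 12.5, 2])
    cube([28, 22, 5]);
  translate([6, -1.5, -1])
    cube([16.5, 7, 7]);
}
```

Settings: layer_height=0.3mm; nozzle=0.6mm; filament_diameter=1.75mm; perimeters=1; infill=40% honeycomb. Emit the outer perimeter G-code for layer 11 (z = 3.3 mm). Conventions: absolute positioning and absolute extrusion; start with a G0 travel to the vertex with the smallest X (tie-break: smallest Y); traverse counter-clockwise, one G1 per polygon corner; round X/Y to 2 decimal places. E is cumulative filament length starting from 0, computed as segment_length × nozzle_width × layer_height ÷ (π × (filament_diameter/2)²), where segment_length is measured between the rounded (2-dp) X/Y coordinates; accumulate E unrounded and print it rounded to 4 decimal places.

G0 X0.00 Y0.00 Z3.30
G1 X6.00 Y0.00 E0.4490
G1 X6.00 Y10.00 E1.1974
G1 X0.00 Y10.00 E1.6464
G1 X0.00 Y0.00 E2.3947

At z = 3.3 mm: the cube (footprint 6×10) is included at this height; the 15.5×10 cube at (14.5, -4) contributes its full rectangle; the 28×22 cube at (-1.5, 12.5) contributes its full rectangle; the cube at (6, -1.5) is present — its section is the full 16.5×7 rectangle; After the difference (first − rest): starting from the 6×10 cube, the 15.5×10 cube at (14.5, -4) misses the remaining region (no effect); the 28×22 cube at (-1.5, 12.5) misses the remaining region (no effect); the 16.5×7 cube at (6, -1.5) misses the remaining region (no effect) — 1 connected region. The outline is a single polygon with 4 vertices. Extrusion per mm of travel: 0.6 × 0.3 / (π × 0.875²) = 0.074835. Accumulating E over each segment gives final E = 2.3947.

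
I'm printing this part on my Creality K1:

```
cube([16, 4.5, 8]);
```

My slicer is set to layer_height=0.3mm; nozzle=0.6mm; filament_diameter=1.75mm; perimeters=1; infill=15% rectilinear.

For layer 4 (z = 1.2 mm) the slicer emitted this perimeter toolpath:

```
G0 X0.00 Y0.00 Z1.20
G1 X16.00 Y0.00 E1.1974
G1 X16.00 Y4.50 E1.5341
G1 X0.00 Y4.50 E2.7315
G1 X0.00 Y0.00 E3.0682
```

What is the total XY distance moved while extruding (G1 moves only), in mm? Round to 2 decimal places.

41.00 mm

Sum the Euclidean lengths of each G1 segment: total = 41.00 mm.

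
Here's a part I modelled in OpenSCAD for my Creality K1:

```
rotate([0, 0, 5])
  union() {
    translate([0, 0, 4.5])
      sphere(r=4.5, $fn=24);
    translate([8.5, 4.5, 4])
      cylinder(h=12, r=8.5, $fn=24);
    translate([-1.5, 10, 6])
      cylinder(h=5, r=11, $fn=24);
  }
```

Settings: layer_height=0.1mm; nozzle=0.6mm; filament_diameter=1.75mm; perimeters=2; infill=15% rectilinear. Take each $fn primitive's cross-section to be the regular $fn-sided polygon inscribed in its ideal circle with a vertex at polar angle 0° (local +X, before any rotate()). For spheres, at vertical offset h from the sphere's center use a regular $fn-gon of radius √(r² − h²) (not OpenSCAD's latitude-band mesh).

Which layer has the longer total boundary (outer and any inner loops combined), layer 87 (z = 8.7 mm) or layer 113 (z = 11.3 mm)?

layer 87 (z = 8.7 mm)

Layer 87 (z = 8.7): the sphere: section is a regular 24-gon, circumradius = √(r²−h²) = √(4.5²−4.2²) = 1.616 (perimeter = 2·24·1.616·sin(180°/24) = 10.12 mm); the cylinder at (8.5, 4.5): section is a regular 24-gon, circumradius r=8.5 (perimeter = 2·24·8.500·sin(180°/24) = 53.25 mm); the cylinder at (-1.5, 10): section is a regular 24-gon, circumradius r=11 (perimeter = 2·24·11.000·sin(180°/24) = 68.92 mm); Taking the union: the regions partially overlap (shared area 92.67 mm²), so the edge portions inside another operand are dropped and the merged outline is re-measured after clipping — boundary = 86.60 mm; (whole slice rotated 5° about Z — lengths, areas and connectivity unchanged). So its perimeter = 86.60 mm. Layer 113 (z = 11.3): the sphere does not reach this height (|z−center|=6.800 > r=4.5); the r=8.5 cylinder at (8.5, 4.5) gives a regular 24-gon of circumradius 8.5 (constant along its height) (perimeter = 2·24·8.500·sin(180°/24) = 53.25 mm); the cylinder at (-1.5, 10) is absent (z outside [6, 11]); Taking the union: only the r=8.5 cylinder at (8.5, 4.5) is present, so the union is just that shape — boundary = 53.25 mm; (whole slice rotated 5° about Z — lengths, areas and connectivity unchanged). So its perimeter = 53.25 mm. Layer 87 is larger (86.60 vs 53.25 mm).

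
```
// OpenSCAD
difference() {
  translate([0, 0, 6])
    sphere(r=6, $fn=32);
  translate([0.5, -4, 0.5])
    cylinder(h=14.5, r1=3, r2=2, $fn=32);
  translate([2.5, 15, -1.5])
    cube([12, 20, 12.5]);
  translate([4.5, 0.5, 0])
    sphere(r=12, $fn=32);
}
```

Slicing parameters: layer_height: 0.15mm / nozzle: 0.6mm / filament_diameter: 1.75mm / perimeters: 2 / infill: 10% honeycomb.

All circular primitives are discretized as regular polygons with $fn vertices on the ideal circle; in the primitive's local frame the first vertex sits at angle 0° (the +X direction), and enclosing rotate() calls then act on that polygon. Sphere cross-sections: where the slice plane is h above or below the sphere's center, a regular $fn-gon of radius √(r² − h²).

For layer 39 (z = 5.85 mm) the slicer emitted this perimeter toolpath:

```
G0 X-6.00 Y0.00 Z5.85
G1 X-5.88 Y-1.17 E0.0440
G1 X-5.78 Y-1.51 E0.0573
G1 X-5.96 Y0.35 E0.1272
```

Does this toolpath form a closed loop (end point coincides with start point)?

Start point (G0): (-6.00, 0.00). End point (last G1): the path does not return to the start — open.

no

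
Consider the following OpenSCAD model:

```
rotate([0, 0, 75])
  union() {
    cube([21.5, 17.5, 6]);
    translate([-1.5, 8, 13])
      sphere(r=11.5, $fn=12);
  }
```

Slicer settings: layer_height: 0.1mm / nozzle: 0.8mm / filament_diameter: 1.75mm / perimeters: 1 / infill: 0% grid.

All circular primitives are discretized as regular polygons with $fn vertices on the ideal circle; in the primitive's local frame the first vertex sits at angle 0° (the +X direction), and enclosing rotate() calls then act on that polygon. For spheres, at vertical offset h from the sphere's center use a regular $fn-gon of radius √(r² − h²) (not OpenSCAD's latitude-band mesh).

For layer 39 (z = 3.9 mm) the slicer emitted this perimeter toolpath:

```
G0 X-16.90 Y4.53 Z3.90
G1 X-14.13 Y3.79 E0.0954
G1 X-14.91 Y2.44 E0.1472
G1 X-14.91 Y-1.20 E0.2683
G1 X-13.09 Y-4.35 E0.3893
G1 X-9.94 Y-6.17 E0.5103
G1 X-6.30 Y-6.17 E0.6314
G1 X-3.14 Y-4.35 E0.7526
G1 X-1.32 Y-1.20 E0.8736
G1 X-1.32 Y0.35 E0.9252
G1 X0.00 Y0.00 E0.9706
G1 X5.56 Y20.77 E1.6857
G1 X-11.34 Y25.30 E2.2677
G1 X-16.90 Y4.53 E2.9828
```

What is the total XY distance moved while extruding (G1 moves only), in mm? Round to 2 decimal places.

89.68 mm

Sum the Euclidean lengths of each G1 segment: total = 89.68 mm.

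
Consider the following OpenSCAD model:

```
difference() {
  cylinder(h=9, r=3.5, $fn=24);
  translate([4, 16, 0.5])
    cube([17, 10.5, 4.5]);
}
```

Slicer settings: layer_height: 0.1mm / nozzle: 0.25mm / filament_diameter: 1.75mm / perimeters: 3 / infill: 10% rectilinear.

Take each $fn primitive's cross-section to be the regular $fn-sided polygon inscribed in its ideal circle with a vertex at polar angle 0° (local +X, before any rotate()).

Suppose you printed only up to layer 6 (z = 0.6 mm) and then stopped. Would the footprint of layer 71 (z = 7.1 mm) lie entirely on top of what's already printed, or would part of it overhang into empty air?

Compare the two slices. At z = 0.6: the r=3.5 cylinder contributes a regular 24-gon of circumradius 3.5 (area = (24/2)·3.500²·sin(360°/24) = 38.05 mm²); the cube at (4, 16) is present — its section is the full 17×10.5 rectangle (area 178.50 mm²); After the difference (first − rest): starting from the r=3.5 cylinder (38.05 mm²), the 17×10.5 cube at (4, 16) misses the remaining region (no effect) — area = 38.05 mm². At z = 7.1: the r=3.5 cylinder contributes a regular 24-gon of circumradius 3.5 (area = (24/2)·3.500²·sin(360°/24) = 38.05 mm²); the cube at (4, 16) is absent (z outside [0.5, 5]); Subtracting the remaining from the first: none of the subtracted shapes is present at this height, so the r=3.5 cylinder is unchanged — area = 38.05 mm². Checking containment: the cross-section at z = 7.1 is a subset of the cross-section at z = 0.6.

entirely on top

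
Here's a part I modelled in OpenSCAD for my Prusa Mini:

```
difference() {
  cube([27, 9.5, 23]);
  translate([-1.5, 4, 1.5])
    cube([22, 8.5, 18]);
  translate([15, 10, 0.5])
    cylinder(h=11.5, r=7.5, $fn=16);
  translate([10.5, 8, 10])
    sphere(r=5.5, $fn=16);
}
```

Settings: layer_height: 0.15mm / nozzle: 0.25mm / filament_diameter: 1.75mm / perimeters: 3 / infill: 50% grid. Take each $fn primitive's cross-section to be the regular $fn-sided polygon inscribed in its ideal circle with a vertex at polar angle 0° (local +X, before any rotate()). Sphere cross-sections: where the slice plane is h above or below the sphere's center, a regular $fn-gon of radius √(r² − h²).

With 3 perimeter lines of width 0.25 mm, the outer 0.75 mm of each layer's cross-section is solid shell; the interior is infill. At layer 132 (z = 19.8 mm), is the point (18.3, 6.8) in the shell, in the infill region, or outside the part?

infill

At z = 19.8 mm: the 27×9.5 cube contributes its full rectangle; the cube at (-1.5, 4) is absent (z outside [1.5, 19.5]); the cylinder at (15, 10) does not reach this height (z outside [0.5, 12]); the sphere at (10.5, 8) does not reach this height (|z−center|=9.800 > r=5.5); After the difference (first − rest): none of the subtracted shapes is present at this height, so the 27×9.5 cube is unchanged — 1 connected region. Overall, the cross-section is a single solid region. The nearest boundary edge runs (27.00, 9.50)→(0.00, 9.50); distance from the point to it = 2.70 mm. The point is inside the cross-section and 2.70 mm from the nearest boundary — more than the 0.75 mm shell width (3 × 0.25), so it's in the infill interior.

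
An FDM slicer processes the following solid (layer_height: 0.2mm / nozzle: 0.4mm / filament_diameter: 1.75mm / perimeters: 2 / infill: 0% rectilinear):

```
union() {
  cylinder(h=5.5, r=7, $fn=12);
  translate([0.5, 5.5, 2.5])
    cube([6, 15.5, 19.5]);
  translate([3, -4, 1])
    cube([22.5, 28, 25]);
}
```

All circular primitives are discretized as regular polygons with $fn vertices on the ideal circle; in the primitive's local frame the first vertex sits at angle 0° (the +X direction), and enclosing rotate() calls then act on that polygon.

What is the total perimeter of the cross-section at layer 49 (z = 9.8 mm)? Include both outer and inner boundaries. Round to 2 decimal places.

106.00 mm

At z = 9.8 mm: the cylinder does not reach this height (z outside [0, 5.5]); the cube at (0.5, 5.5) is present — its section is the full 6×15.5 rectangle (perimeter 43.00 mm); the cube at (3, -4) (footprint 22.5×28) is included at this height (perimeter 101.00 mm); Merging all regions: the regions partially overlap (shared area 54.25 mm²), so the edge portions inside another operand are dropped and the merged outline is re-measured after clipping — boundary = 106.00 mm. Overall, the cross-section is a single solid region. Total boundary length (outer) = 106.00 mm.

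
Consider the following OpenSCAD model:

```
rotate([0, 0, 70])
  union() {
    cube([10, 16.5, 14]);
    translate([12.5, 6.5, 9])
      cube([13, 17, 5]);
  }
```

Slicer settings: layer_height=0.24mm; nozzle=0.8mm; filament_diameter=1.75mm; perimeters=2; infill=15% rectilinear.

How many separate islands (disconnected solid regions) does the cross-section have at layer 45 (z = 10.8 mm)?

At z = 10.8 mm: the 10×16.5 cube contributes its full rectangle; the cube at (12.5, 6.5) is present — its section is the full 13×17 rectangle; Combining (union): the 2 present regions are separate (no shared area or edge), so areas and boundary lengths simply add and each stays a separate island — 2 connected regions; (rotated 70° about Z; rotation is an isometry so areas/perimeters/island counts are preserved). Overall, the cross-section has 2 separate islands. Island count = 2.

2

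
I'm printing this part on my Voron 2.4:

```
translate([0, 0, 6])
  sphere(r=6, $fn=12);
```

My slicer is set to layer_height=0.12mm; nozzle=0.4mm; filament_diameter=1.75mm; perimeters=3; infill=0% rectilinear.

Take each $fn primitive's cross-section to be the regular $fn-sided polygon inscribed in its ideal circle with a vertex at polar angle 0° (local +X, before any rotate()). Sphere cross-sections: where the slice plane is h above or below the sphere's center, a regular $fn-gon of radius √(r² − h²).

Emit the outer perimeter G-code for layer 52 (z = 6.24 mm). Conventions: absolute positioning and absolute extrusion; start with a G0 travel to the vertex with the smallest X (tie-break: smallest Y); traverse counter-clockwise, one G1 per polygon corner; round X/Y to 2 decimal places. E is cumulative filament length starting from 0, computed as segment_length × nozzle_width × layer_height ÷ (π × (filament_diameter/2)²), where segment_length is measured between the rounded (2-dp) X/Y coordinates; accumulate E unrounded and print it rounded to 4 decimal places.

G0 X-6.00 Y0.00 Z6.24
G1 X-5.19 Y-3.00 E0.0620
G1 X-3.00 Y-5.19 E0.1238
G1 X0.00 Y-6.00 E0.1858
G1 X3.00 Y-5.19 E0.2478
G1 X5.19 Y-3.00 E0.3096
G1 X6.00 Y0.00 E0.3717
G1 X5.19 Y3.00 E0.4337
G1 X3.00 Y5.19 E0.4955
G1 X0.00 Y6.00 E0.5575
G1 X-3.00 Y5.19 E0.6195
G1 X-5.19 Y3.00 E0.6813
G1 X-6.00 Y0.00 E0.7433

At z = 6.24 mm: the r=6 sphere slices to a regular 12-gon of circumradius 5.995 (√(r²−h²) with h=0.24 from center). The outline is a single polygon with 12 vertices. Extrusion per mm of travel: 0.4 × 0.12 / (π × 0.875²) = 0.019956. Accumulating E over each segment gives final E = 0.7433.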